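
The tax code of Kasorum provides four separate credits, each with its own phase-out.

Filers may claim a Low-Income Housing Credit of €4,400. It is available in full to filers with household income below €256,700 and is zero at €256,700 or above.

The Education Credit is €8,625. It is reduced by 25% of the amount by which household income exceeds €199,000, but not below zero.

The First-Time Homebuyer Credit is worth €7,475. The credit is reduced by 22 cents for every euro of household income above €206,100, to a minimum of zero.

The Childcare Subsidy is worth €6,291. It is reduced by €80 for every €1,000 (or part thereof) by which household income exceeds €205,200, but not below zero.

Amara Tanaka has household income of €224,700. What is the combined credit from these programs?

Low-Income Housing Credit: €224,700 is below the €256,700 cutoff, so the full €4,400 applies.
Education Credit: 25% of the €25,700 excess over €199,000 is €6,425; credit = €8,625 − €6,425 = €2,200.
First-Time Homebuyer Credit: 22% of the €18,600 excess over €206,100 is €4,092; credit = €7,475 − €4,092 = €3,383.
Childcare Subsidy: income exceeds €205,200 by €19,500, which is 20 full-or-partial €1,000 increments; reduction = 20 × €80 = €1,600, leaving €4,691.
Total: €4,400 + €2,200 + €3,383 + €4,691 = €14,674.

€14,674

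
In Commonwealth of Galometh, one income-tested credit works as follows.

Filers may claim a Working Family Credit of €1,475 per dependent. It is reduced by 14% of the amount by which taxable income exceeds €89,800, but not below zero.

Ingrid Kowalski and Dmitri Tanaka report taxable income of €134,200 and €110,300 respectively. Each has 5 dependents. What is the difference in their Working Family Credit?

€3,346

Ingrid (€134,200): Working Family Credit: base = 5 × €1,475 = €7,375. 14% of the €44,400 excess over €89,800 is €6,216; credit = €7,375 − €6,216 = €1,159.
Dmitri (€110,300): Working Family Credit: base = 5 × €1,475 = €7,375. 14% of the €20,500 excess over €89,800 is €2,870; credit = €7,375 − €2,870 = €4,505.
Difference: |€1,159 − €4,505| = €3,346.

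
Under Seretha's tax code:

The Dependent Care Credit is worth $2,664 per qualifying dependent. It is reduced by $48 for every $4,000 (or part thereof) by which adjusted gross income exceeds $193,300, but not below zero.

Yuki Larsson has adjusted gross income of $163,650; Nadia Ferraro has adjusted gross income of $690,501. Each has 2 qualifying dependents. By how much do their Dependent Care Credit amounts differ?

Yuki ($163,650): Dependent Care Credit: base = 2 × $2,664 = $5,328. $163,650 is at or below the $193,300 threshold, so the full $5,328 applies.
Nadia ($690,501): Dependent Care Credit: base = 2 × $2,664 = $5,328. income exceeds $193,300 by $497,201 → 125 increments × $48 = $6,000 ≥ base, so the credit is $0.
Difference: |$5,328 − $0| = $5,328.

$5,328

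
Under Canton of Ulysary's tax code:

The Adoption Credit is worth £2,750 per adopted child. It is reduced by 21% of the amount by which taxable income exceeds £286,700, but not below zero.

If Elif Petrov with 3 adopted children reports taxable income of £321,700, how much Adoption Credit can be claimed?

Adoption Credit: base = 3 × £2,750 = £8,250. 21% of the £35,000 excess over £286,700 is £7,350; credit = £8,250 − £7,350 = £900.

£900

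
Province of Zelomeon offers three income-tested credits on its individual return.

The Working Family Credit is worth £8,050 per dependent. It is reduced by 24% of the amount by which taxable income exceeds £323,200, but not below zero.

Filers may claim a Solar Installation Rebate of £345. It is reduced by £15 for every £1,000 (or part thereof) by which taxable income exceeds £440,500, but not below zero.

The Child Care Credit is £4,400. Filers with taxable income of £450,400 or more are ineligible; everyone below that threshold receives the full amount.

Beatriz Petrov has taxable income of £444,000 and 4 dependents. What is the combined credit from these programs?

£7,893

Working Family Credit: base = 4 × £8,050 = £32,200. 24% of the £120,800 excess over £323,200 is £28,992; credit = £32,200 − £28,992 = £3,208.
Solar Installation Rebate: income exceeds £440,500 by £3,500, which is 4 full-or-partial £1,000 increments; reduction = 4 × £15 = £60, leaving £285.
Child Care Credit: £444,000 is below the £450,400 cutoff, so the full £4,400 applies.
Total: £3,208 + £285 + £4,400 = £7,893.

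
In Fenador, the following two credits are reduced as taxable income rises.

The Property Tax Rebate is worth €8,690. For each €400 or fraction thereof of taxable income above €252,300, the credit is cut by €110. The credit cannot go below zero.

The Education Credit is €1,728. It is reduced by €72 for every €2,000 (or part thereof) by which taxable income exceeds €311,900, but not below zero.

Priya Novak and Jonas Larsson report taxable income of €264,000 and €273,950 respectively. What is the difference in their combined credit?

Priya (€264,000): Property Tax Rebate: income exceeds €252,300 by €11,700, which is 30 full-or-partial €400 increments; reduction = 30 × €110 = €3,300, leaving €5,390. Education Credit: €264,000 is at or below the €311,900 threshold, so the full €1,728 applies. total €5,390 + €1,728 = €7,118
Jonas (€273,950): Property Tax Rebate: income exceeds €252,300 by €21,650, which is 55 full-or-partial €400 increments; reduction = 55 × €110 = €6,050, leaving €2,640. Education Credit: €273,950 is at or below the €311,900 threshold, so the full €1,728 applies. total €2,640 + €1,728 = €4,368
Difference: |€7,118 − €4,368| = €2,750.

€2,750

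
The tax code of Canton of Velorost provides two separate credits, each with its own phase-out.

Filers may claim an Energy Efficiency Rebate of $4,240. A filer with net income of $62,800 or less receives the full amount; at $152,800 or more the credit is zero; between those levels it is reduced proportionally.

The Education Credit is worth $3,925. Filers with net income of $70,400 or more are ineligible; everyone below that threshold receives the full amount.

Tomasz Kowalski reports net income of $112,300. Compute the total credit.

Energy Efficiency Rebate: $112,300 is $49,500 into a $90,000 phase-out range, leaving 40,500/90,000 of the credit: $4,240 × 40,500/90,000 = $1,908.
Education Credit: $112,300 meets or exceeds the $70,400 cutoff, so the credit is $0.
Total: $1,908 + $0 = $1,908.

$1,908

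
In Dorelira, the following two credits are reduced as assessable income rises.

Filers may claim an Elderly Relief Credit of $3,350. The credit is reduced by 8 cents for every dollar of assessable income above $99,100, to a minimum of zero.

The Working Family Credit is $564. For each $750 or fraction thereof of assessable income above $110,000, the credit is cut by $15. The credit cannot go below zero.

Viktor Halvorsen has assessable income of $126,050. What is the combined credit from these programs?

Elderly Relief Credit: 8% of the $26,950 excess over $99,100 is $2,156; credit = $3,350 − $2,156 = $1,194.
Working Family Credit: income exceeds $110,000 by $16,050, which is 22 full-or-partial $750 increments; reduction = 22 × $15 = $330, leaving $234.
Total: $1,194 + $234 = $1,428.

$1,428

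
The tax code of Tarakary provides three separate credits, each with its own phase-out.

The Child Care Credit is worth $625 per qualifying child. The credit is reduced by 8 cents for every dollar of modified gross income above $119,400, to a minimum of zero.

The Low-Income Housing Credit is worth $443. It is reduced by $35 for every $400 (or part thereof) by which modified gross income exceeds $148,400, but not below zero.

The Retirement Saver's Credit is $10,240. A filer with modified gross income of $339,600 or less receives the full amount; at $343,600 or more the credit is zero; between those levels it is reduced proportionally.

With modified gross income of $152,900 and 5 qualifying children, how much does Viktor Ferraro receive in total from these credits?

$10,708

Child Care Credit: base = 5 × $625 = $3,125. 8% of the $33,500 excess over $119,400 is $2,680; credit = $3,125 − $2,680 = $445.
Low-Income Housing Credit: income exceeds $148,400 by $4,500, which is 12 full-or-partial $400 increments; reduction = 12 × $35 = $420, leaving $23.
Retirement Saver's Credit: $152,900 is at or below the $339,600 threshold, so the full $10,240 applies.
Total: $445 + $23 + $10,240 = $10,708.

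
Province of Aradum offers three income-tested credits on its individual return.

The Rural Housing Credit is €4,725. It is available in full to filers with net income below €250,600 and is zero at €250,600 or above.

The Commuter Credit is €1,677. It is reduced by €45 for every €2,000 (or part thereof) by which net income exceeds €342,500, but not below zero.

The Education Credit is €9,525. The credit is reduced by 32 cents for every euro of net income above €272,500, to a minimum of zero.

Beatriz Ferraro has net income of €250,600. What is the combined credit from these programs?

€11,202

Rural Housing Credit: €250,600 meets or exceeds the €250,600 cutoff, so the credit is €0.
Commuter Credit: €250,600 is at or below the €342,500 threshold, so the full €1,677 applies.
Education Credit: €250,600 is at or below the €272,500 threshold, so the full €9,525 applies.
Total: €0 + €1,677 + €9,525 = €11,202.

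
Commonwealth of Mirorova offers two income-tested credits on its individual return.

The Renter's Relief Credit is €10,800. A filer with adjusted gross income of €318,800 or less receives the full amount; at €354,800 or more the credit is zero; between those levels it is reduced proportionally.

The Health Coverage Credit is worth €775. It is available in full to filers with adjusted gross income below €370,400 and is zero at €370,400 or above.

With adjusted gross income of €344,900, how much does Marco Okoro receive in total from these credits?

€3,745

Renter's Relief Credit: €344,900 is €26,100 into a €36,000 phase-out range, leaving 9,900/36,000 of the credit: €10,800 × 9,900/36,000 = €2,970.
Health Coverage Credit: €344,900 is below the €370,400 cutoff, so the full €775 applies.
Total: €2,970 + €775 = €3,745.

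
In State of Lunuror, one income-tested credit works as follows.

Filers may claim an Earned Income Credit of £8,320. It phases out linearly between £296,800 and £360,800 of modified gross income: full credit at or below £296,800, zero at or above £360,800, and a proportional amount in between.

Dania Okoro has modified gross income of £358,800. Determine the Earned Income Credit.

£260

Earned Income Credit: £358,800 is £62,000 into a £64,000 phase-out range, leaving 2,000/64,000 of the credit: £8,320 × 2,000/64,000 = £260.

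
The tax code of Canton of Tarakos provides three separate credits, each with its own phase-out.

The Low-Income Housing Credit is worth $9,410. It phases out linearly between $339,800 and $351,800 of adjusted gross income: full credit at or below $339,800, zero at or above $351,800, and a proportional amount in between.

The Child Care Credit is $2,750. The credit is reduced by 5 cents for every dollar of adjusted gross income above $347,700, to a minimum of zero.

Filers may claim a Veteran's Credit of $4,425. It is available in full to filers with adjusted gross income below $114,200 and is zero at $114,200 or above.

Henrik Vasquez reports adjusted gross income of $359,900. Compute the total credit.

$2,140

Low-Income Housing Credit: $359,900 is at or above $351,800, so the credit is $0.
Child Care Credit: 5% of the $12,200 excess over $347,700 is $610; credit = $2,750 − $610 = $2,140.
Veteran's Credit: $359,900 meets or exceeds the $114,200 cutoff, so the credit is $0.
Total: $0 + $2,140 + $0 = $2,140.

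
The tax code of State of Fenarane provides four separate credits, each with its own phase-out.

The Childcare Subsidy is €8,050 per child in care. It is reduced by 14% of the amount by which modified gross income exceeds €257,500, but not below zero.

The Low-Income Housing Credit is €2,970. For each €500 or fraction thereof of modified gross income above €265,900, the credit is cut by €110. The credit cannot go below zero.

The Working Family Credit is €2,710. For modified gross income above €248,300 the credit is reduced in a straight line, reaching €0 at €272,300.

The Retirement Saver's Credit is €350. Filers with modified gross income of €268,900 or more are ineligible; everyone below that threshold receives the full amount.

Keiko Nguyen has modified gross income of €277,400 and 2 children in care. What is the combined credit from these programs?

Childcare Subsidy: base = 2 × €8,050 = €16,100. 14% of the €19,900 excess over €257,500 is €2,786; credit = €16,100 − €2,786 = €13,314.
Low-Income Housing Credit: income exceeds €265,900 by €11,500, which is 23 full-or-partial €500 increments; reduction = 23 × €110 = €2,530, leaving €440.
Working Family Credit: €277,400 is at or above €272,300, so the credit is €0.
Retirement Saver's Credit: €277,400 meets or exceeds the €268,900 cutoff, so the credit is €0.
Total: €13,314 + €440 + €0 + €0 = €13,754.

€13,754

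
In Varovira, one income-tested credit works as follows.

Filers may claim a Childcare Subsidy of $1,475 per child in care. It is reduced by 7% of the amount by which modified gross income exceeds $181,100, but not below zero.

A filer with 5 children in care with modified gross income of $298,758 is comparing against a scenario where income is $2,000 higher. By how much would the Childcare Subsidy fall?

At $298,758 — base = 5 × $1,475 = $7,375. 7% of the $117,658 excess over $181,100 is $8,236.06 ≥ base, so the credit is $0.
At $300,758 — base = 5 × $1,475 = $7,375. 7% of the $119,658 excess over $181,100 is $8,376.06 ≥ base, so the credit is $0.
Lost: $0 − $0 = $0.

$0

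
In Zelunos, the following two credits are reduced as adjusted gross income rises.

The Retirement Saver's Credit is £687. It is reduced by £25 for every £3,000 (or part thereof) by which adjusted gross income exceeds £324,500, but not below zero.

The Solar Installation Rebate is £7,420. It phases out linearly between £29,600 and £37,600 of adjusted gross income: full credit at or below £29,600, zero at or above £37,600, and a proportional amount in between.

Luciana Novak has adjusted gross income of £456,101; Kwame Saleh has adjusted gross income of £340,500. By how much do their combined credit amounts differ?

£537

Luciana (£456,101): Retirement Saver's Credit: income exceeds £324,500 by £131,601 → 44 increments × £25 = £1,100 ≥ base, so the credit is £0. Solar Installation Rebate: £456,101 is at or above £37,600, so the credit is £0. total £0 + £0 = £0
Kwame (£340,500): Retirement Saver's Credit: income exceeds £324,500 by £16,000, which is 6 full-or-partial £3,000 increments; reduction = 6 × £25 = £150, leaving £537. Solar Installation Rebate: £340,500 is at or above £37,600, so the credit is £0. total £537 + £0 = £537
Difference: |£0 − £537| = £537.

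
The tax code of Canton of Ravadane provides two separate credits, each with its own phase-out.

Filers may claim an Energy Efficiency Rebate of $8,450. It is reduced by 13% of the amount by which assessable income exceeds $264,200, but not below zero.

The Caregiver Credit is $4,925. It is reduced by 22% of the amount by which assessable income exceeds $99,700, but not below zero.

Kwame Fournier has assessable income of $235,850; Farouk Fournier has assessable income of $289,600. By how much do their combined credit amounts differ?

Kwame ($235,850): Energy Efficiency Rebate: $235,850 is at or below the $264,200 threshold, so the full $8,450 applies. Caregiver Credit: 22% of the $136,150 excess over $99,700 is $29,953 ≥ base, so the credit is $0. total $8,450 + $0 = $8,450
Farouk ($289,600): Energy Efficiency Rebate: 13% of the $25,400 excess over $264,200 is $3,302; credit = $8,450 − $3,302 = $5,148. Caregiver Credit: 22% of the $189,900 excess over $99,700 is $41,778 ≥ base, so the credit is $0. total $5,148 + $0 = $5,148
Difference: |$8,450 − $5,148| = $3,302.

$3,302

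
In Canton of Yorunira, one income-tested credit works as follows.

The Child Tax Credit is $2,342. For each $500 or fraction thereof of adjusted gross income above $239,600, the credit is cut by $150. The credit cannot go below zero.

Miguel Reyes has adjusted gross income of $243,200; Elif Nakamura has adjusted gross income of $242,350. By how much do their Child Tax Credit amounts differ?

$300

Miguel ($243,200): Child Tax Credit: income exceeds $239,600 by $3,600, which is 8 full-or-partial $500 increments; reduction = 8 × $150 = $1,200, leaving $1,142.
Elif ($242,350): Child Tax Credit: income exceeds $239,600 by $2,750, which is 6 full-or-partial $500 increments; reduction = 6 × $150 = $900, leaving $1,442.
Difference: |$1,142 − $1,442| = $300.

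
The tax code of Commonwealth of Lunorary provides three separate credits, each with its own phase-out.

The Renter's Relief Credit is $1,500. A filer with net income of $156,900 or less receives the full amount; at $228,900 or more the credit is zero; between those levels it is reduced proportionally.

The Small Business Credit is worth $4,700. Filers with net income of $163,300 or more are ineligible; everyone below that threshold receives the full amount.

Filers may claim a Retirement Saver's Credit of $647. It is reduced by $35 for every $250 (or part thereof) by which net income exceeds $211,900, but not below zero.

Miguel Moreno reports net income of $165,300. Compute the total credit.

Renter's Relief Credit: $165,300 is $8,400 into a $72,000 phase-out range, leaving 63,600/72,000 of the credit: $1,500 × 63,600/72,000 = $1,325.
Small Business Credit: $165,300 meets or exceeds the $163,300 cutoff, so the credit is $0.
Retirement Saver's Credit: $165,300 is at or below the $211,900 threshold, so the full $647 applies.
Total: $1,325 + $0 + $647 = $1,972.

$1,972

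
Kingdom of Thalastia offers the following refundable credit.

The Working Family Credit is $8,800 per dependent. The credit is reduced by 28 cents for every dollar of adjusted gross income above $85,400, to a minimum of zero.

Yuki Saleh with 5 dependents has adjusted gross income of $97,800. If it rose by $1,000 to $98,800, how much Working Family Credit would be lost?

$280

At $97,800 — base = 5 × $8,800 = $44,000. 28% of the $12,400 excess over $85,400 is $3,472; credit = $44,000 − $3,472 = $40,528.
At $98,800 — base = 5 × $8,800 = $44,000. 28% of the $13,400 excess over $85,400 is $3,752; credit = $44,000 − $3,752 = $40,248.
Lost: $40,528 − $40,248 = $280.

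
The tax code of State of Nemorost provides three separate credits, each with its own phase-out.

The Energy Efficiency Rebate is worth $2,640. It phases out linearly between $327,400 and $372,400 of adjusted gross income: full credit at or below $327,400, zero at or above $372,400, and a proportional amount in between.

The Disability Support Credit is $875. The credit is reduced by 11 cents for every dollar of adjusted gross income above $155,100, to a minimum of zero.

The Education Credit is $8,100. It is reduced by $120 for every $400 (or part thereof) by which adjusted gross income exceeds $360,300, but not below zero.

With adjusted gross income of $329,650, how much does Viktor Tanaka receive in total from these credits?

$10,608

Energy Efficiency Rebate: $329,650 is $2,250 into a $45,000 phase-out range, leaving 42,750/45,000 of the credit: $2,640 × 42,750/45,000 = $2,508.
Disability Support Credit: 11% of the $174,550 excess over $155,100 is $19,200.50 ≥ base, so the credit is $0.
Education Credit: $329,650 is at or below the $360,300 threshold, so the full $8,100 applies.
Total: $2,508 + $0 + $8,100 = $10,608.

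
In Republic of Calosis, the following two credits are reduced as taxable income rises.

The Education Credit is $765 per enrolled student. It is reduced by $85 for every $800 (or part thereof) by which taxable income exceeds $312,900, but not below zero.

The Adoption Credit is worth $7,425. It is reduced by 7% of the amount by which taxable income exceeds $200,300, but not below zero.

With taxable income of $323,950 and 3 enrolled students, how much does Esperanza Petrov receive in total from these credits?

Education Credit: base = 3 × $765 = $2,295. income exceeds $312,900 by $11,050, which is 14 full-or-partial $800 increments; reduction = 14 × $85 = $1,190, leaving $1,105.
Adoption Credit: 7% of the $123,650 excess over $200,300 is $8,655.50 ≥ base, so the credit is $0.
Total: $1,105 + $0 = $1,105.

$1,105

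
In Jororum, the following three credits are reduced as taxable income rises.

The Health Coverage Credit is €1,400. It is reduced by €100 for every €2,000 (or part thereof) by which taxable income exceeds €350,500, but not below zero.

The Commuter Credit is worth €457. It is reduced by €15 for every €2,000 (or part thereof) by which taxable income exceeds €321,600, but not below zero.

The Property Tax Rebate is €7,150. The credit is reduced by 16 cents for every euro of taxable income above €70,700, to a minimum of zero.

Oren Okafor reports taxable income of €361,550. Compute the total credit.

Health Coverage Credit: income exceeds €350,500 by €11,050, which is 6 full-or-partial €2,000 increments; reduction = 6 × €100 = €600, leaving €800.
Commuter Credit: income exceeds €321,600 by €39,950, which is 20 full-or-partial €2,000 increments; reduction = 20 × €15 = €300, leaving €157.
Property Tax Rebate: 16% of the €290,850 excess over €70,700 is €46,536 ≥ base, so the credit is €0.
Total: €800 + €157 + €0 = €957.

€957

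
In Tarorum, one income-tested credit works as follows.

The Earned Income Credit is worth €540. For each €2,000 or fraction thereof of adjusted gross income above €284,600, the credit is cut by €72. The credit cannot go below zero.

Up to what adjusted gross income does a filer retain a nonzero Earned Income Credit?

After 7 increments the reduction is 7 × €72 = €504, leaving €36; one more increment wipes it out. Increment 7 ends at excess 7 × €2,000 = €14,000, so the highest qualifying income is €284,600 + €14,000 = €298,600.

€298,600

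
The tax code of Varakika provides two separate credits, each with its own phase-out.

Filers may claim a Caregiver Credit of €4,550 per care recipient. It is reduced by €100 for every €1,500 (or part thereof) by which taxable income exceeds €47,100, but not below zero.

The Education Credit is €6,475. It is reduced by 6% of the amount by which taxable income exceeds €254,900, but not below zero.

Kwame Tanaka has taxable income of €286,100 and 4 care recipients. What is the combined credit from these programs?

Caregiver Credit: base = 4 × €4,550 = €18,200. income exceeds €47,100 by €239,000, which is 160 full-or-partial €1,500 increments; reduction = 160 × €100 = €16,000, leaving €2,200.
Education Credit: 6% of the €31,200 excess over €254,900 is €1,872; credit = €6,475 − €1,872 = €4,603.
Total: €2,200 + €4,603 = €6,803.

€6,803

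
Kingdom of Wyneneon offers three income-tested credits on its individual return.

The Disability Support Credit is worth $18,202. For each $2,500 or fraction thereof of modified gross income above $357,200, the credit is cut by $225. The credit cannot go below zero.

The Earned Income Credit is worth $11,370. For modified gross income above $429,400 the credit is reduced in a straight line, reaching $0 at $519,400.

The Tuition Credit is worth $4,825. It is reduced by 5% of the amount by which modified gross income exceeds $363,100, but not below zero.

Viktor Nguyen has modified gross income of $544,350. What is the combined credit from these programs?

$1,327

Disability Support Credit: income exceeds $357,200 by $187,150, which is 75 full-or-partial $2,500 increments; reduction = 75 × $225 = $16,875, leaving $1,327.
Earned Income Credit: $544,350 is at or above $519,400, so the credit is $0.
Tuition Credit: 5% of the $181,250 excess over $363,100 is $9,062.50 ≥ base, so the credit is $0.
Total: $1,327 + $0 + $0 = $1,327.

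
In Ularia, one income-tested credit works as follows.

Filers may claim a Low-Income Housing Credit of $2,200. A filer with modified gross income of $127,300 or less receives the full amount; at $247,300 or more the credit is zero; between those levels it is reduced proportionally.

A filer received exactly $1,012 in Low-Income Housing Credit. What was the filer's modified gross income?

$192,100

$1,012 is 1,012/2,200 of the full $2,200, so 1,188/2,200 of the $120,000 range has been used: income = $127,300 + $120,000 × 1,188/2,200 = $192,100.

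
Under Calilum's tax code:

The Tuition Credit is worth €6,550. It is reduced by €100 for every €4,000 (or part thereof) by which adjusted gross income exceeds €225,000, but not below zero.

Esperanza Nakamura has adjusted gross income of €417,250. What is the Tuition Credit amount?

€1,650

Tuition Credit: income exceeds €225,000 by €192,250, which is 49 full-or-partial €4,000 increments; reduction = 49 × €100 = €4,900, leaving €1,650.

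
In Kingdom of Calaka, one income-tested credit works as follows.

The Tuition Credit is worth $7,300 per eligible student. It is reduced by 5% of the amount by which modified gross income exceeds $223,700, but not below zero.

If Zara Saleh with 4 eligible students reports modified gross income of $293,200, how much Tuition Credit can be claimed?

$25,725

Tuition Credit: base = 4 × $7,300 = $29,200. 5% of the $69,500 excess over $223,700 is $3,475; credit = $29,200 − $3,475 = $25,725.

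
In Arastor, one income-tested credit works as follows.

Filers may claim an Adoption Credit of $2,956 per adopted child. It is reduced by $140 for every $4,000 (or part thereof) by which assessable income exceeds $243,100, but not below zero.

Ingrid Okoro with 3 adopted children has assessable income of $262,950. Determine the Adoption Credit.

$8,168

Adoption Credit: base = 3 × $2,956 = $8,868. income exceeds $243,100 by $19,850, which is 5 full-or-partial $4,000 increments; reduction = 5 × $140 = $700, leaving $8,168.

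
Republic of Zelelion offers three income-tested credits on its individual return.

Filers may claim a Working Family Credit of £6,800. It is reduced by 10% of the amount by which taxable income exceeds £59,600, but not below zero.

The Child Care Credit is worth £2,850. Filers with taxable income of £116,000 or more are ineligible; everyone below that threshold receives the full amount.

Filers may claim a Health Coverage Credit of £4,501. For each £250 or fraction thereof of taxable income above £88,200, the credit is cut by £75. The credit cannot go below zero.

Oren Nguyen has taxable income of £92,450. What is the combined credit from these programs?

Working Family Credit: 10% of the £32,850 excess over £59,600 is £3,285; credit = £6,800 − £3,285 = £3,515.
Child Care Credit: £92,450 is below the £116,000 cutoff, so the full £2,850 applies.
Health Coverage Credit: income exceeds £88,200 by £4,250, which is 17 full-or-partial £250 increments; reduction = 17 × £75 = £1,275, leaving £3,226.
Total: £3,515 + £2,850 + £3,226 = £9,591.

£9,591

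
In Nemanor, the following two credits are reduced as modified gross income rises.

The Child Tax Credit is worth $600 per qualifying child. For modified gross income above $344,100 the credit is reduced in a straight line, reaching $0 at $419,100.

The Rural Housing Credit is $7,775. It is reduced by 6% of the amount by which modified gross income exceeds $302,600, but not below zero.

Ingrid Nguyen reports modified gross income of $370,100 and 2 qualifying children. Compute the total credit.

$4,509

Child Tax Credit: base = 2 × $600 = $1,200. $370,100 is $26,000 into a $75,000 phase-out range, leaving 49,000/75,000 of the credit: $1,200 × 49,000/75,000 = $784.
Rural Housing Credit: 6% of the $67,500 excess over $302,600 is $4,050; credit = $7,775 − $4,050 = $3,725.
Total: $784 + $3,725 = $4,509.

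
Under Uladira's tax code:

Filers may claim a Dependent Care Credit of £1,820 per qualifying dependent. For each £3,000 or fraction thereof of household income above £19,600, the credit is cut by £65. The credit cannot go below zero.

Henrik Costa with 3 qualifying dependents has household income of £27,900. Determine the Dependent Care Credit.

£5,265

Dependent Care Credit: base = 3 × £1,820 = £5,460. income exceeds £19,600 by £8,300, which is 3 full-or-partial £3,000 increments; reduction = 3 × £65 = £195, leaving £5,265.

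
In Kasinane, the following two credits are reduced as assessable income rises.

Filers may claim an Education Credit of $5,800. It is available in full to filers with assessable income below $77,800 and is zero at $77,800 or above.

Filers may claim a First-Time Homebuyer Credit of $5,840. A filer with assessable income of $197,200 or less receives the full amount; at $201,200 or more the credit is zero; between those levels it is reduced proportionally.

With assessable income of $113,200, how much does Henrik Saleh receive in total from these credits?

$5,840

Education Credit: $113,200 meets or exceeds the $77,800 cutoff, so the credit is $0.
First-Time Homebuyer Credit: $113,200 is at or below the $197,200 threshold, so the full $5,840 applies.
Total: $0 + $5,840 = $5,840.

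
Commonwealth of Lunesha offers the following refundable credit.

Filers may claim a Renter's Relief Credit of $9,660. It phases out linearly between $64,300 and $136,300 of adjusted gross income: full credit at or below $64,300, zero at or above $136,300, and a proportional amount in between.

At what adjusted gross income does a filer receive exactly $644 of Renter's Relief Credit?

$131,500

$644 is 644/9,660 of the full $9,660, so 9,016/9,660 of the $72,000 range has been used: income = $64,300 + $72,000 × 9,016/9,660 = $131,500.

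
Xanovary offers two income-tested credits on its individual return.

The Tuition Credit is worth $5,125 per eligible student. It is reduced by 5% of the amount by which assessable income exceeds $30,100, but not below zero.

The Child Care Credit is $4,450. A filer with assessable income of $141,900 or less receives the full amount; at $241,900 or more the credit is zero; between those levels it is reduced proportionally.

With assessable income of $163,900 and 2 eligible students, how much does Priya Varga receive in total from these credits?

$7,031

Tuition Credit: base = 2 × $5,125 = $10,250. 5% of the $133,800 excess over $30,100 is $6,690; credit = $10,250 − $6,690 = $3,560.
Child Care Credit: $163,900 is $22,000 into a $100,000 phase-out range, leaving 78,000/100,000 of the credit: $4,450 × 78,000/100,000 = $3,471.
Total: $3,560 + $3,471 = $7,031.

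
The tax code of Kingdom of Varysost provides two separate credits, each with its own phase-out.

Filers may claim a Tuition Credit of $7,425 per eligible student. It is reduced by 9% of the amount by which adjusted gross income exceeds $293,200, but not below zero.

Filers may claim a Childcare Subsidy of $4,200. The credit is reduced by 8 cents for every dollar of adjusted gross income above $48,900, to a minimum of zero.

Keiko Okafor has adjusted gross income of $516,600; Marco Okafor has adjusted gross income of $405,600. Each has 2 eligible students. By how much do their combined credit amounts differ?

$4,734

Keiko ($516,600): Tuition Credit: base = 2 × $7,425 = $14,850. 9% of the $223,400 excess over $293,200 is $20,106 ≥ base, so the credit is $0. Childcare Subsidy: 8% of the $467,700 excess over $48,900 is $37,416 ≥ base, so the credit is $0. total $0 + $0 = $0
Marco ($405,600): Tuition Credit: base = 2 × $7,425 = $14,850. 9% of the $112,400 excess over $293,200 is $10,116; credit = $14,850 − $10,116 = $4,734. Childcare Subsidy: 8% of the $356,700 excess over $48,900 is $28,536 ≥ base, so the credit is $0. total $4,734 + $0 = $4,734
Difference: |$0 − $4,734| = $4,734.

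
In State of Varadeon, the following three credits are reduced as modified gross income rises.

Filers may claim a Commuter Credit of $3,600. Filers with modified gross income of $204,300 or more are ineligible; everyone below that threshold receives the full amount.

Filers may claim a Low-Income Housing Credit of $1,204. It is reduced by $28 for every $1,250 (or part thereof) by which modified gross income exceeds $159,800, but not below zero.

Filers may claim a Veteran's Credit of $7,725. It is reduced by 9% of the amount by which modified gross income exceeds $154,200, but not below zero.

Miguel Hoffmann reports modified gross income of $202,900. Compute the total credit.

$7,166

Commuter Credit: $202,900 is below the $204,300 cutoff, so the full $3,600 applies.
Low-Income Housing Credit: income exceeds $159,800 by $43,100, which is 35 full-or-partial $1,250 increments; reduction = 35 × $28 = $980, leaving $224.
Veteran's Credit: 9% of the $48,700 excess over $154,200 is $4,383; credit = $7,725 − $4,383 = $3,342.
Total: $3,600 + $224 + $3,342 = $7,166.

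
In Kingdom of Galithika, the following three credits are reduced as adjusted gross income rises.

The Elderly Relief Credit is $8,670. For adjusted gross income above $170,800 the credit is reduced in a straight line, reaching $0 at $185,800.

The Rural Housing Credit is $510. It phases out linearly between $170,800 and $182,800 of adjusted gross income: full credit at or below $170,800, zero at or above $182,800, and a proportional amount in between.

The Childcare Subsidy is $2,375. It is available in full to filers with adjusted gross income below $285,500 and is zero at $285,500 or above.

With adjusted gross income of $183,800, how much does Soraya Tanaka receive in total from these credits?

$3,531

Elderly Relief Credit: $183,800 is $13,000 into a $15,000 phase-out range, leaving 2,000/15,000 of the credit: $8,670 × 2,000/15,000 = $1,156.
Rural Housing Credit: $183,800 is at or above $182,800, so the credit is $0.
Childcare Subsidy: $183,800 is below the $285,500 cutoff, so the full $2,375 applies.
Total: $1,156 + $0 + $2,375 = $3,531.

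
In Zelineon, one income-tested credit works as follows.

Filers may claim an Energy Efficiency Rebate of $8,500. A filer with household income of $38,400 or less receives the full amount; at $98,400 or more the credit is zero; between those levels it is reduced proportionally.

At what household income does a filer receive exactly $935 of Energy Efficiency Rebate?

$91,800

$935 is 935/8,500 of the full $8,500, so 7,565/8,500 of the $60,000 range has been used: income = $38,400 + $60,000 × 7,565/8,500 = $91,800.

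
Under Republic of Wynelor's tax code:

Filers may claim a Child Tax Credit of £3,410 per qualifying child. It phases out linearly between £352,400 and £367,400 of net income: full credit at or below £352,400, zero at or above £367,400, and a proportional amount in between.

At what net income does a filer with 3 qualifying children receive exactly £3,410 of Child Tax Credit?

£362,400

Full credit = 3 × £3,410 = £10,230.
£3,410 is 3,410/10,230 of the full £10,230, so 6,820/10,230 of the £15,000 range has been used: income = £352,400 + £15,000 × 6,820/10,230 = £362,400.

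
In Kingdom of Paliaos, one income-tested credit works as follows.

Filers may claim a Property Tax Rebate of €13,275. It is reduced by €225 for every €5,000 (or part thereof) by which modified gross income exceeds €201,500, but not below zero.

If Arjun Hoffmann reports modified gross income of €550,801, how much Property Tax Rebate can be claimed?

€0

Property Tax Rebate: income exceeds €201,500 by €349,301 → 70 increments × €225 = €15,750 ≥ base, so the credit is €0.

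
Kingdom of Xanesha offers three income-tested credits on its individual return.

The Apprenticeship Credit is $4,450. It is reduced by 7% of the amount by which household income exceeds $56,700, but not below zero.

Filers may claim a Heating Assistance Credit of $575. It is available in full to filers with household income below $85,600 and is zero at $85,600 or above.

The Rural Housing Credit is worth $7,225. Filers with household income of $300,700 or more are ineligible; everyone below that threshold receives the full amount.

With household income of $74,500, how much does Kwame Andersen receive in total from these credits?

$11,004

Apprenticeship Credit: 7% of the $17,800 excess over $56,700 is $1,246; credit = $4,450 − $1,246 = $3,204.
Heating Assistance Credit: $74,500 is below the $85,600 cutoff, so the full $575 applies.
Rural Housing Credit: $74,500 is below the $300,700 cutoff, so the full $7,225 applies.
Total: $3,204 + $575 + $7,225 = $11,004.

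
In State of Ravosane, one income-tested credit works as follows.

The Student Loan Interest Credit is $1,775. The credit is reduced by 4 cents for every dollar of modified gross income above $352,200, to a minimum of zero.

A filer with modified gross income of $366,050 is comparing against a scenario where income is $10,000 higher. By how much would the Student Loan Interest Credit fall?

$400

At $366,050 — 4% of the $13,850 excess over $352,200 is $554; credit = $1,775 − $554 = $1,221.
At $376,050 — 4% of the $23,850 excess over $352,200 is $954; credit = $1,775 − $954 = $821.
Lost: $1,221 − $821 = $400.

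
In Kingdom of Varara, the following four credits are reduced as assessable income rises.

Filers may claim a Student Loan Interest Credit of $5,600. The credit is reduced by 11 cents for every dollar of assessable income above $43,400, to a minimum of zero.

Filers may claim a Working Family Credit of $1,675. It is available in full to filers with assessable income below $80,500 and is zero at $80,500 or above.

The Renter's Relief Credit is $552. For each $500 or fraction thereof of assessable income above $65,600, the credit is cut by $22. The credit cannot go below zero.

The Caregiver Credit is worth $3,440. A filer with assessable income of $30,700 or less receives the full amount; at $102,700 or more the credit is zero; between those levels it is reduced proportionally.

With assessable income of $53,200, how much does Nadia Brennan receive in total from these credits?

Student Loan Interest Credit: 11% of the $9,800 excess over $43,400 is $1,078; credit = $5,600 − $1,078 = $4,522.
Working Family Credit: $53,200 is below the $80,500 cutoff, so the full $1,675 applies.
Renter's Relief Credit: $53,200 is at or below the $65,600 threshold, so the full $552 applies.
Caregiver Credit: $53,200 is $22,500 into a $72,000 phase-out range, leaving 49,500/72,000 of the credit: $3,440 × 49,500/72,000 = $2,365.
Total: $4,522 + $1,675 + $552 + $2,365 = $9,114.

$9,114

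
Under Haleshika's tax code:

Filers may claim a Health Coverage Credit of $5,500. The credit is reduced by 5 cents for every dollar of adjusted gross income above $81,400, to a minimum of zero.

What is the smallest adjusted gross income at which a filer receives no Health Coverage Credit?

The credit falls by 5% of each dollar above $81,400, so it reaches zero when the excess is $5,500 / 5% = $110,000: income = $81,400 + $110,000 = $191,400.

$191,400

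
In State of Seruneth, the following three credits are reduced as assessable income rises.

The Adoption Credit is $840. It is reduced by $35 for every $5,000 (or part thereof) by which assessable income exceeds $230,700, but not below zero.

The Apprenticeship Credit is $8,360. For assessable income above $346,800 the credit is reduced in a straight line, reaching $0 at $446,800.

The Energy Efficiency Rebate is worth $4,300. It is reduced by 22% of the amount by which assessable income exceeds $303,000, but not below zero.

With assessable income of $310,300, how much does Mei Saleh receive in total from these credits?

$11,334

Adoption Credit: income exceeds $230,700 by $79,600, which is 16 full-or-partial $5,000 increments; reduction = 16 × $35 = $560, leaving $280.
Apprenticeship Credit: $310,300 is at or below the $346,800 threshold, so the full $8,360 applies.
Energy Efficiency Rebate: 22% of the $7,300 excess over $303,000 is $1,606; credit = $4,300 − $1,606 = $2,694.
Total: $280 + $8,360 + $2,694 = $11,334.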